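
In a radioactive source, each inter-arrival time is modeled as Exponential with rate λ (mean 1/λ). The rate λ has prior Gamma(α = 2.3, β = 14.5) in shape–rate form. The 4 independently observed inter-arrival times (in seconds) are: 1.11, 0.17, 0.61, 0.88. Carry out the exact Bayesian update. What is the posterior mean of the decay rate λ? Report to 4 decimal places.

0.3648

With a Gamma(shape α, rate β) prior on the exponential rate λ, the posterior after n observations with total T = Σxᵢ is Gamma(α+n, β+T).
Sum of observations T = 2.77 seconds; n = 4.
Posterior: Gamma(2.3+4, 14.5+2.77) = Gamma(6.3, 17.27).
Posterior mean of λ = α/β = 6.3/17.27 = 0.3648.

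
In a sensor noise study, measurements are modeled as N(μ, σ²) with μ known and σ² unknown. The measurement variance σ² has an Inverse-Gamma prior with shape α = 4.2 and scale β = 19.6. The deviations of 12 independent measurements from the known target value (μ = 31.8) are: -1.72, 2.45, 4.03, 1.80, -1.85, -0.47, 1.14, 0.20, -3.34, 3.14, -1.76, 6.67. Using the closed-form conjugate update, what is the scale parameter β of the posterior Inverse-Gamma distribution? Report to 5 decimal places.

70.61325

With known mean μ and an Inverse-Gamma(α, β) prior on σ², the Normal likelihood is conjugate: posterior is Inv-Gamma(α + n/2, β + Σ(xᵢ−μ)²/2).
Σ(xᵢ−μ)² = (-1.72)² + (2.45)² + (4.03)² + (1.80)² + (-1.85)² + (-0.47)² + (1.14)² + (0.20)² + (-3.34)² + (3.14)² + (-1.76)² + (6.67)² = 102.0265.
Posterior: Inv-Gamma(4.2 + 12/2, 19.6 + 102.0265/2) = Inv-Gamma(10.20, 70.61325).
Posterior β = 70.61325.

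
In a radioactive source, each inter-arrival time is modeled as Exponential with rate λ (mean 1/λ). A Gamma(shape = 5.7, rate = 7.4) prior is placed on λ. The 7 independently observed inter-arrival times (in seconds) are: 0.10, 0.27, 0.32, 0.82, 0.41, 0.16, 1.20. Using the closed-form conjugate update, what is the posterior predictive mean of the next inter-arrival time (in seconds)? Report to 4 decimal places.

0.9128

With a Gamma(shape α, rate β) prior on the exponential rate λ, the posterior after n observations with total T = Σxᵢ is Gamma(α+n, β+T).
Sum of observations T = 3.28 seconds; n = 7.
Posterior: Gamma(5.7+7, 7.4+3.28) = Gamma(12.7, 10.68).
The predictive distribution for the next observation is Lomax; its mean is β/(α−1) = 10.68/11.7 = 0.9128.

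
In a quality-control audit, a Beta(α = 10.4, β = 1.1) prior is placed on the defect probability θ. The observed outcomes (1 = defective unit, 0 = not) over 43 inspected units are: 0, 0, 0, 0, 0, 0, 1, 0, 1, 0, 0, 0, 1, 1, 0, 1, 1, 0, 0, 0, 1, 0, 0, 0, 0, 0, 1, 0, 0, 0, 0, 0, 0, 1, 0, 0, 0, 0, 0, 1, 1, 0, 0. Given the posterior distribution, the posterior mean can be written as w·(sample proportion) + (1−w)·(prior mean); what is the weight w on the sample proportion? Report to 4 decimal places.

0.7890

The Beta prior is conjugate to a Binomial/Bernoulli likelihood; the update adds successes to α and failures to β.
Posterior mean = (α₀+k)/(α₀+β₀+n) = [n/(α₀+β₀+n)]·(k/n) + [(α₀+β₀)/(α₀+β₀+n)]·α₀/(α₀+β₀), so only n and the prior enter the weight.
The weight on the data is w = n/(α₀+β₀+n) = 43/(10.4+1.1+43) = 43/54.5 = 0.7890.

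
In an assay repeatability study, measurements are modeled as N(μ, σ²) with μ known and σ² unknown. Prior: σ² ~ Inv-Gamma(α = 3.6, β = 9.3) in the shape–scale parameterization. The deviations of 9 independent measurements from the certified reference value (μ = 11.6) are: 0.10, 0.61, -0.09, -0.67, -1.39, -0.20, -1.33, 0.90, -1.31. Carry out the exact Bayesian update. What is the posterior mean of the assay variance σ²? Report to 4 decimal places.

With known mean μ and an Inverse-Gamma(α, β) prior on σ², the Normal likelihood is conjugate: posterior is Inv-Gamma(α + n/2, β + Σ(xᵢ−μ)²/2).
Σ(xᵢ−μ)² = (0.10)² + (0.61)² + (-0.09)² + (-0.67)² + (-1.39)² + (-0.20)² + (-1.33)² + (0.90)² + (-1.31)² = 7.1062.
Posterior: Inv-Gamma(3.6 + 9/2, 9.3 + 7.1062/2) = Inv-Gamma(8.10, 12.85310).
E[σ²|data] = β/(α−1) = 12.85310/7.10 = 1.8103.

1.8103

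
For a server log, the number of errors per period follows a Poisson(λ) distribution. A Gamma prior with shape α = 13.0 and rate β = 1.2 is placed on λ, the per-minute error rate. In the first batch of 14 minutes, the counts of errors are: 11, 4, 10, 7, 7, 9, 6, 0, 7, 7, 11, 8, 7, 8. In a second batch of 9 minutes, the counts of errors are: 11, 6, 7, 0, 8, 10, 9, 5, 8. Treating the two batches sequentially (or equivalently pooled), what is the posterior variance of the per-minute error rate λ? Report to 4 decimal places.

0.3056

With a Gamma(shape α, rate β) prior, the Poisson likelihood is conjugate: the posterior is Gamma(α + ΣXᵢ, β + n).
Batch 1: sum of counts S = 102 over n = 14 minutes.
After batch 1: Gamma(α+S, β+n) = Gamma(13.0+102, 1.2+14) = Gamma(115.0, 15.2).
Batch 2: sum of counts S = 64 over n = 9 minutes.
After batch 2: Gamma(α+S, β+n) = Gamma(115.0+64, 15.2+9) = Gamma(179.0, 24.2).
Var = α/β² = 179.0/24.2² = 0.3056.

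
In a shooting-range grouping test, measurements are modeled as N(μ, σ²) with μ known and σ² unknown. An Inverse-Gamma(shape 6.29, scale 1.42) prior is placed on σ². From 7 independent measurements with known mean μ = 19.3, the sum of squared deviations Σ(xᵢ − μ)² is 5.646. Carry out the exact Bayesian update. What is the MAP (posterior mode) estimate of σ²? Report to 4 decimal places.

With known mean μ and an Inverse-Gamma(α, β) prior on σ², the Normal likelihood is conjugate: posterior is Inv-Gamma(α + n/2, β + Σ(xᵢ−μ)²/2).
Posterior: Inv-Gamma(6.29 + 7/2, 1.42 + 5.646/2) = Inv-Gamma(9.79, 4.2430).
Mode = β/(α+1) = 4.2430/10.79 = 0.3932.

0.3932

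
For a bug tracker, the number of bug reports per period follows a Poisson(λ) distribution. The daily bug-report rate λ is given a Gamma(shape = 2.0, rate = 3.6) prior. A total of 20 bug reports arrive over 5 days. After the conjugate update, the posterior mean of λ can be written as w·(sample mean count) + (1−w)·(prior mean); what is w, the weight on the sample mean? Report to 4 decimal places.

With a Gamma(shape α, rate β) prior, the Poisson likelihood is conjugate: the posterior is Gamma(α + ΣXᵢ, β + n).
Posterior mean = (α₀+S)/(β₀+n) = [n/(β₀+n)]·(S/n) + [β₀/(β₀+n)]·(α₀/β₀), so only n and β₀ enter the weight.
Weight on data w = n/(β₀+n) = 5/(3.6+5) = 5/8.6 = 0.5814.

0.5814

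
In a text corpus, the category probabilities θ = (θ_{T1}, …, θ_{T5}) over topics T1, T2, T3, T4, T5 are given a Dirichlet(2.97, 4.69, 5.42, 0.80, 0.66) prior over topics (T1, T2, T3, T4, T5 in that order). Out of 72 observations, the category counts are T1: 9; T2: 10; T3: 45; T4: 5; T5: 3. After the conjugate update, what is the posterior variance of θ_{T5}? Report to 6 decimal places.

The Dirichlet prior is conjugate to the Multinomial likelihood: each posterior αⱼ = prior αⱼ + observed count nⱼ.
Posterior concentration: (11.97, 14.69, 50.42, 5.80, 3.66), total = 86.54.
Var[θ_j] = α_j(Σα−α_j)/((Σα)²(Σα+1)) = 3.66·82.88/(86.54²·87.54) = 0.000463.

0.000463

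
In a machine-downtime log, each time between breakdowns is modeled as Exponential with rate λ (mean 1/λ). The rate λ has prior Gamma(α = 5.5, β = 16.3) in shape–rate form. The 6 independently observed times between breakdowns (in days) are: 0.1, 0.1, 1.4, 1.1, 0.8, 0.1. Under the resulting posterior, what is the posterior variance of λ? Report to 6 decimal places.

0.029040

With a Gamma(shape α, rate β) prior on the exponential rate λ, the posterior after n observations with total T = Σxᵢ is Gamma(α+n, β+T).
Sum of observations T = 3.6 days; n = 6.
Posterior: Gamma(5.5+6, 16.3+3.6) = Gamma(11.5, 19.9).
Var = α/β² = 0.029040.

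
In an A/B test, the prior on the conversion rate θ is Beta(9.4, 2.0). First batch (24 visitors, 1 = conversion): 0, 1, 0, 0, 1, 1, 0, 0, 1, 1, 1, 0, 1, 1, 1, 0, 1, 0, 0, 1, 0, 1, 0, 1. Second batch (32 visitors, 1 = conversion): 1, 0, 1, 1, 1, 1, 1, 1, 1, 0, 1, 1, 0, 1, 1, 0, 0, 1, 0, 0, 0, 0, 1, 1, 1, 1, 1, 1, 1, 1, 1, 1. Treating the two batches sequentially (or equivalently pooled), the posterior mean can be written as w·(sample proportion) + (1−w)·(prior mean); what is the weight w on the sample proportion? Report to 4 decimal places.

The Beta prior is conjugate to a Binomial/Bernoulli likelihood; the update adds successes to α and failures to β.
Total number of visitors: n = 24 + 32 = 56.
Posterior mean = (α₀+k)/(α₀+β₀+n) = [n/(α₀+β₀+n)]·(k/n) + [(α₀+β₀)/(α₀+β₀+n)]·α₀/(α₀+β₀), so only n and the prior enter the weight.
The weight on the data is w = n/(α₀+β₀+n) = 56/(9.4+2.0+56) = 56/67.4 = 0.8309.

0.8309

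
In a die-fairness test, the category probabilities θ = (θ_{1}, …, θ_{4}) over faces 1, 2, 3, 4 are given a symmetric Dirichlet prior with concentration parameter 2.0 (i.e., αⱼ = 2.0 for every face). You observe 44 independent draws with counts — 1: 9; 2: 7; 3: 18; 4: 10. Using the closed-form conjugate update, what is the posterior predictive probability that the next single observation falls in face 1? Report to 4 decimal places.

0.2115

The Dirichlet prior is conjugate to the Multinomial likelihood: each posterior αⱼ = prior αⱼ + observed count nⱼ.
Posterior concentration: (11.0, 9.0, 20.0, 12.0), total = 52.0.
P(next = 1 | data) = α_{1}/Σα = 0.2115.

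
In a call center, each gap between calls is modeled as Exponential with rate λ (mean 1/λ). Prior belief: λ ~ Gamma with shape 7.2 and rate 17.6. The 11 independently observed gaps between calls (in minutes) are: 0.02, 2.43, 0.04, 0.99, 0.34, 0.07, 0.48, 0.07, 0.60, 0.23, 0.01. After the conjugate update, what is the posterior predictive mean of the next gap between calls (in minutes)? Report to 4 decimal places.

1.3302

With a Gamma(shape α, rate β) prior on the exponential rate λ, the posterior after n observations with total T = Σxᵢ is Gamma(α+n, β+T).
Sum of observations T = 5.28 minutes; n = 11.
Posterior: Gamma(7.2+11, 17.6+5.28) = Gamma(18.2, 22.88).
The predictive distribution for the next observation is Lomax; its mean is β/(α−1) = 22.88/17.2 = 1.3302.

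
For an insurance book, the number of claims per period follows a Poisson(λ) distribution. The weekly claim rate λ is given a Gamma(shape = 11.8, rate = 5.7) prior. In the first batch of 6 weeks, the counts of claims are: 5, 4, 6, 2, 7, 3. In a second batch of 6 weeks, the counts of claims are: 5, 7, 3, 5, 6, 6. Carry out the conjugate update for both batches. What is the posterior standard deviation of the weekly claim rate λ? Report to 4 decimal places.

With a Gamma(shape α, rate β) prior, the Poisson likelihood is conjugate: the posterior is Gamma(α + ΣXᵢ, β + n).
Batch 1: sum of counts S = 27 over n = 6 weeks.
After batch 1: Gamma(α+S, β+n) = Gamma(11.8+27, 5.7+6) = Gamma(38.8, 11.7).
Batch 2: sum of counts S = 32 over n = 6 weeks.
After batch 2: Gamma(α+S, β+n) = Gamma(38.8+32, 11.7+6) = Gamma(70.8, 17.7).
SD = √α/β = √70.8/17.7 = 0.4754.

0.4754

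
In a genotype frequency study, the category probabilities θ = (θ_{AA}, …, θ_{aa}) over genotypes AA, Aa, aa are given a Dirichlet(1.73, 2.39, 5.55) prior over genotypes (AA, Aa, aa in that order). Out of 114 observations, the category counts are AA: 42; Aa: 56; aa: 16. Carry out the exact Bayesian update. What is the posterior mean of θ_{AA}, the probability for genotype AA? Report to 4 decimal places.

0.3536

The Dirichlet prior is conjugate to the Multinomial likelihood: each posterior αⱼ = prior αⱼ + observed count nⱼ.
Posterior concentration: (43.73, 58.39, 21.55), total = 123.67.
E[θ_{AA}|data] = α_{AA}/Σα = 43.73/123.67 = 0.3536.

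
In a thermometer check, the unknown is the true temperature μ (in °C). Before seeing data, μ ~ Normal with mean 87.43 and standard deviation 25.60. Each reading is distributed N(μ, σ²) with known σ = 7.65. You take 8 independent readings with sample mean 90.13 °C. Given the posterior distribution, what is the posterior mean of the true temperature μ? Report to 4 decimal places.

90.1002

For Normal data with known variance σ², a Normal(μ₀, σ₀²) prior on μ is conjugate. Posterior precision = 1/σ₀² + n/σ²; posterior mean is the precision-weighted average of μ₀ and x̄.
n·x̄ = 8·90.13 = 721.04.
σ₀² = 25.60² = 655.36, σ² = 7.65² = 58.5225; σ² + n·σ₀² = 58.5225 + 8·655.36 = 5301.4025.
Posterior mean = (μ₀/σ₀² + n·x̄/σ²)/(1/σ₀² + n/σ²) = (σ²·μ₀ + σ₀²·n·x̄)/(σ² + n·σ₀²) = (58.5225·87.43 + 655.36·721.04)/5301.4025 = 477657.396575/5301.4025 = 90.1002.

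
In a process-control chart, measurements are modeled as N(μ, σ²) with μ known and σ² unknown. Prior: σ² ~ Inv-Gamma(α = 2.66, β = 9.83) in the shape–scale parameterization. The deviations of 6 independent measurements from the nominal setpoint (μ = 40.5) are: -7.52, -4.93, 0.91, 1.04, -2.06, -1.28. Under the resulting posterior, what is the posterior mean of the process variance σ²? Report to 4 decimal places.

11.6209

With known mean μ and an Inverse-Gamma(α, β) prior on σ², the Normal likelihood is conjugate: posterior is Inv-Gamma(α + n/2, β + Σ(xᵢ−μ)²/2).
Σ(xᵢ−μ)² = (-7.52)² + (-4.93)² + (0.91)² + (1.04)² + (-2.06)² + (-1.28)² = 88.6470.
Posterior: Inv-Gamma(2.66 + 6/2, 9.83 + 88.6470/2) = Inv-Gamma(5.66, 54.15350).
E[σ²|data] = β/(α−1) = 54.15350/4.66 = 11.6209.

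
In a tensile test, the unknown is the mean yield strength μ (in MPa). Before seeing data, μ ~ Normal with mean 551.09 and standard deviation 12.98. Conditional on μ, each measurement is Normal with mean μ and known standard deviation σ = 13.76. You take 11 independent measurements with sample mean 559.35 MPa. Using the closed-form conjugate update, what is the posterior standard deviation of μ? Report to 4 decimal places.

3.9518

For Normal data with known variance σ², a Normal(μ₀, σ₀²) prior on μ is conjugate. Posterior precision = 1/σ₀² + n/σ²; posterior mean is the precision-weighted average of μ₀ and x̄.
σ₀² = 12.98² = 168.4804, σ² = 13.76² = 189.3376; σ² + n·σ₀² = 189.3376 + 11·168.4804 = 2042.622.
Posterior precision = 1/σ₀² + n/σ² = 1/168.4804 + 11/189.3376 = (σ² + n·σ₀²)/(σ₀²σ²) = 2042.622/(168.4804·189.3376); posterior variance σₙ² = σ₀²σ²/(σ² + n·σ₀²) = 168.4804·189.3376/2042.622 = 15.617023.
Posterior SD = √σₙ² = √(168.4804·189.3376/2042.622) = 3.9518.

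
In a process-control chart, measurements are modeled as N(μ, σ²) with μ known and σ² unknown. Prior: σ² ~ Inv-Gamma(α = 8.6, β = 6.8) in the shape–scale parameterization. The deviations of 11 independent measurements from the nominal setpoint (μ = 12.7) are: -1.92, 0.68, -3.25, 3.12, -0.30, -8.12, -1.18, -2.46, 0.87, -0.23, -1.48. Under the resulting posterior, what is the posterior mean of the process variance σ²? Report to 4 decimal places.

With known mean μ and an Inverse-Gamma(α, β) prior on σ², the Normal likelihood is conjugate: posterior is Inv-Gamma(α + n/2, β + Σ(xᵢ−μ)²/2).
Σ(xᵢ−μ)² = (-1.92)² + (0.68)² + (-3.25)² + (3.12)² + (-0.30)² + (-8.12)² + (-1.18)² + (-2.46)² + (0.87)² + (-0.23)² + (-1.48)² = 100.9143.
Posterior: Inv-Gamma(8.6 + 11/2, 6.8 + 100.9143/2) = Inv-Gamma(14.10, 57.25715).
E[σ²|data] = β/(α−1) = 57.25715/13.10 = 4.3708.

4.3708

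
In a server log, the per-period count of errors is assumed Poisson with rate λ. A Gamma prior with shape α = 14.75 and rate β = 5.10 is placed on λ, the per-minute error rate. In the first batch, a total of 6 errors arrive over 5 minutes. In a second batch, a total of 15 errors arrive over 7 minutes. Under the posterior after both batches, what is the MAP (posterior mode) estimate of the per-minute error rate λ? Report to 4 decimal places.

2.0322

With a Gamma(shape α, rate β) prior, the Poisson likelihood is conjugate: the posterior is Gamma(α + ΣXᵢ, β + n).
After batch 1: Gamma(α+S, β+n) = Gamma(14.75+6, 5.10+5) = Gamma(20.75, 10.10).
After batch 2: Gamma(α+S, β+n) = Gamma(20.75+15, 10.10+7) = Gamma(35.75, 17.10).
Mode of Gamma(α,β) for α≥1 is (α−1)/β = 34.75/17.10 = 2.0322.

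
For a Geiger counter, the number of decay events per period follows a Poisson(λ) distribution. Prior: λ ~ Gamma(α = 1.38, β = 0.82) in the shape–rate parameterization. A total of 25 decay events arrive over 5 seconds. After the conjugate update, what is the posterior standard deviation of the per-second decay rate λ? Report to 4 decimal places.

With a Gamma(shape α, rate β) prior, the Poisson likelihood is conjugate: the posterior is Gamma(α + ΣXᵢ, β + n).
Posterior: Gamma(α+S, β+n) = Gamma(1.38+25, 0.82+5) = Gamma(26.38, 5.82).
SD = √α/β = √26.38/5.82 = 0.8825.

0.8825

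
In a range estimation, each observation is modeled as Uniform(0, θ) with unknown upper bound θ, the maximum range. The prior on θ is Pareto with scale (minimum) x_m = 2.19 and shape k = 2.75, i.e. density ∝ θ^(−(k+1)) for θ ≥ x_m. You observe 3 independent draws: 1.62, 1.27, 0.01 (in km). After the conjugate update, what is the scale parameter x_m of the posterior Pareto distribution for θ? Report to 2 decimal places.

2.19

A Pareto(scale x_m, shape k) prior on the upper bound θ of Uniform(0, θ) is conjugate: posterior is Pareto(max(x_m, max xᵢ), k + n).
Sample maximum = 1.62; prior scale x_m = 2.19 → posterior scale = max = 2.19.
Posterior shape = 2.75 + 3 = 5.75.
Posterior scale x_m = 2.19.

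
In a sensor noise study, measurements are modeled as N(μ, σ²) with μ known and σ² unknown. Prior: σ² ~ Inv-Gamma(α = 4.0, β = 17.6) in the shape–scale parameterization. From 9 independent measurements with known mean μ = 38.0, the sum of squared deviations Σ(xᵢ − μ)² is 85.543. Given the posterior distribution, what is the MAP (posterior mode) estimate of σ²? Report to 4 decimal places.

6.3549

With known mean μ and an Inverse-Gamma(α, β) prior on σ², the Normal likelihood is conjugate: posterior is Inv-Gamma(α + n/2, β + Σ(xᵢ−μ)²/2).
Posterior: Inv-Gamma(4.0 + 9/2, 17.6 + 85.543/2) = Inv-Gamma(8.50, 60.3715).
Mode = β/(α+1) = 60.3715/9.50 = 6.3549.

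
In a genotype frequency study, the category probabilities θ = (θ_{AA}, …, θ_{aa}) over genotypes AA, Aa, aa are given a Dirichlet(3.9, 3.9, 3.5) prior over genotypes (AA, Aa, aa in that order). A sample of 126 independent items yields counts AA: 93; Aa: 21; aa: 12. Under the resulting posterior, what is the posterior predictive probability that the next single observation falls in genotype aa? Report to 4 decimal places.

The Dirichlet prior is conjugate to the Multinomial likelihood: each posterior αⱼ = prior αⱼ + observed count nⱼ.
Posterior concentration: (96.9, 24.9, 15.5), total = 137.3.
P(next = aa | data) = α_{aa}/Σα = 0.1129.

0.1129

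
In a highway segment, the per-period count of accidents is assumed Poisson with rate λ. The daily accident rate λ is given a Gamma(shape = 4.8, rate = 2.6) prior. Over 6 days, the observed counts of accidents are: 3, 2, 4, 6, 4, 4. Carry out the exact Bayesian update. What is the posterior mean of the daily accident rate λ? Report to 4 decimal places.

3.2326

With a Gamma(shape α, rate β) prior, the Poisson likelihood is conjugate: the posterior is Gamma(α + ΣXᵢ, β + n).
Sum of counts S = 23 over n = 6 days.
Posterior: Gamma(α+S, β+n) = Gamma(4.8+23, 2.6+6) = Gamma(27.8, 8.6).
Posterior mean = α/β = 27.8/8.6 = 3.2326.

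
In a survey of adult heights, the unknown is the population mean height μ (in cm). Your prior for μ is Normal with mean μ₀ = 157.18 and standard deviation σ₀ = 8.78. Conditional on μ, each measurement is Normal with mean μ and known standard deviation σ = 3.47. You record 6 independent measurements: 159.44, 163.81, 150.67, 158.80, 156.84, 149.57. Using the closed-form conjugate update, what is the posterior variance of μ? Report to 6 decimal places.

For Normal data with known variance σ², a Normal(μ₀, σ₀²) prior on μ is conjugate. Posterior precision = 1/σ₀² + n/σ²; posterior mean is the precision-weighted average of μ₀ and x̄.
σ₀² = 8.78² = 77.0884, σ² = 3.47² = 12.0409; σ² + n·σ₀² = 12.0409 + 6·77.0884 = 474.5713.
Posterior precision = 1/σ₀² + n/σ² = 1/77.0884 + 6/12.0409 = (σ² + n·σ₀²)/(σ₀²σ²) = 474.5713/(77.0884·12.0409); posterior variance σₙ² = σ₀²σ²/(σ² + n·σ₀²) = 77.0884·12.0409/474.5713 = 1.955899.

1.955899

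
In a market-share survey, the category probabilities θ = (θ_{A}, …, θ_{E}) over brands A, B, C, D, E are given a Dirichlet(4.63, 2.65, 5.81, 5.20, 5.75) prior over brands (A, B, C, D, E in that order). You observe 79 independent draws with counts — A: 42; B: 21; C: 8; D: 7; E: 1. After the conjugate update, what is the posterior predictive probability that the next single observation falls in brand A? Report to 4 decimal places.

0.4525

The Dirichlet prior is conjugate to the Multinomial likelihood: each posterior αⱼ = prior αⱼ + observed count nⱼ.
Posterior concentration: (46.63, 23.65, 13.81, 12.20, 6.75), total = 103.04.
P(next = A | data) = α_{A}/Σα = 0.4525.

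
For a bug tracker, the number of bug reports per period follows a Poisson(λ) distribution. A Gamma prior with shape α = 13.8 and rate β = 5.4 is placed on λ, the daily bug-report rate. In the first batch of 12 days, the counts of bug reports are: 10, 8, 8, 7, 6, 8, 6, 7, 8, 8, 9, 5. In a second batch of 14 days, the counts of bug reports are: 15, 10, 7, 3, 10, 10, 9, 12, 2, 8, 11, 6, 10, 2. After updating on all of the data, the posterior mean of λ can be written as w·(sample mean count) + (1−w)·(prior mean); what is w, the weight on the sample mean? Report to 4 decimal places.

0.8280

With a Gamma(shape α, rate β) prior, the Poisson likelihood is conjugate: the posterior is Gamma(α + ΣXᵢ, β + n).
Total number of days: n = 12 + 14 = 26.
Posterior mean = (α₀+S)/(β₀+n) = [n/(β₀+n)]·(S/n) + [β₀/(β₀+n)]·(α₀/β₀), so only n and β₀ enter the weight.
Weight on data w = n/(β₀+n) = 26/(5.4+26) = 26/31.4 = 0.8280.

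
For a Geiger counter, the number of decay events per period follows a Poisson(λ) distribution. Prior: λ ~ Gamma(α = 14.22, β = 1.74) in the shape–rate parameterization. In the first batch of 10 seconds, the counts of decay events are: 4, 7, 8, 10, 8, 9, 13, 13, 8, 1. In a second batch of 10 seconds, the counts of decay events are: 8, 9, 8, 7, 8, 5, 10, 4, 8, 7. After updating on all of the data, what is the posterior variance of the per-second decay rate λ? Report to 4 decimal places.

0.3580

With a Gamma(shape α, rate β) prior, the Poisson likelihood is conjugate: the posterior is Gamma(α + ΣXᵢ, β + n).
Batch 1: sum of counts S = 81 over n = 10 seconds.
After batch 1: Gamma(α+S, β+n) = Gamma(14.22+81, 1.74+10) = Gamma(95.22, 11.74).
Batch 2: sum of counts S = 74 over n = 10 seconds.
After batch 2: Gamma(α+S, β+n) = Gamma(95.22+74, 11.74+10) = Gamma(169.22, 21.74).
Var = α/β² = 169.22/21.74² = 0.3580.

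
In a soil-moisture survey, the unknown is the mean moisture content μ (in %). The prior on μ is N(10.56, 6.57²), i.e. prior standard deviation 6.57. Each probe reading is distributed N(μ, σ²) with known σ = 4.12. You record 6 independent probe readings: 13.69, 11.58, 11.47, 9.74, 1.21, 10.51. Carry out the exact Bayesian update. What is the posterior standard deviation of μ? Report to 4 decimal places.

1.6294

For Normal data with known variance σ², a Normal(μ₀, σ₀²) prior on μ is conjugate. Posterior precision = 1/σ₀² + n/σ²; posterior mean is the precision-weighted average of μ₀ and x̄.
σ₀² = 6.57² = 43.1649, σ² = 4.12² = 16.9744; σ² + n·σ₀² = 16.9744 + 6·43.1649 = 275.9638.
Posterior precision = 1/σ₀² + n/σ² = 1/43.1649 + 6/16.9744 = (σ² + n·σ₀²)/(σ₀²σ²) = 275.9638/(43.1649·16.9744); posterior variance σₙ² = σ₀²σ²/(σ² + n·σ₀²) = 43.1649·16.9744/275.9638 = 2.655052.
Posterior SD = √σₙ² = √(43.1649·16.9744/275.9638) = 1.6294.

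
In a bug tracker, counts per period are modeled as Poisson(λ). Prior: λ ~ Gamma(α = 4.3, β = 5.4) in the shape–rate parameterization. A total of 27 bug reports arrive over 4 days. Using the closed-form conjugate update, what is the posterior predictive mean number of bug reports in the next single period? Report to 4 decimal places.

3.3298

With a Gamma(shape α, rate β) prior, the Poisson likelihood is conjugate: the posterior is Gamma(α + ΣXᵢ, β + n).
Posterior: Gamma(α+S, β+n) = Gamma(4.3+27, 5.4+4) = Gamma(31.3, 9.4).
The predictive distribution for one future period is NegBinom with mean α/β = 3.3298.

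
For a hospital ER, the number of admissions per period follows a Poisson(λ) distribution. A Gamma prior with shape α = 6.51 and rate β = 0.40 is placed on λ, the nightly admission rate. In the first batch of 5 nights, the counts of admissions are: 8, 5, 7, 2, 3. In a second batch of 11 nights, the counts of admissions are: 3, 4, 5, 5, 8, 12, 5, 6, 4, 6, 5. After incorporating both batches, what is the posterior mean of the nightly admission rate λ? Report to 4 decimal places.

With a Gamma(shape α, rate β) prior, the Poisson likelihood is conjugate: the posterior is Gamma(α + ΣXᵢ, β + n).
Batch 1: sum of counts S = 25 over n = 5 nights.
After batch 1: Gamma(α+S, β+n) = Gamma(6.51+25, 0.40+5) = Gamma(31.51, 5.40).
Batch 2: sum of counts S = 63 over n = 11 nights.
After batch 2: Gamma(α+S, β+n) = Gamma(31.51+63, 5.40+11) = Gamma(94.51, 16.40).
Posterior mean = α/β = 94.51/16.40 = 5.7628.

5.7628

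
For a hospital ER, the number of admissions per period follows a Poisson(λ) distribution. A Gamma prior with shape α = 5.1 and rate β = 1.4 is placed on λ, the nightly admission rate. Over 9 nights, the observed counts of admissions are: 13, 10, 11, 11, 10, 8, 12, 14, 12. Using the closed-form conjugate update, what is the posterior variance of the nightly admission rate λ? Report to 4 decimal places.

With a Gamma(shape α, rate β) prior, the Poisson likelihood is conjugate: the posterior is Gamma(α + ΣXᵢ, β + n).
Sum of counts S = 101 over n = 9 nights.
Posterior: Gamma(α+S, β+n) = Gamma(5.1+101, 1.4+9) = Gamma(106.1, 10.4).
Var = α/β² = 106.1/10.4² = 0.9810.

0.9810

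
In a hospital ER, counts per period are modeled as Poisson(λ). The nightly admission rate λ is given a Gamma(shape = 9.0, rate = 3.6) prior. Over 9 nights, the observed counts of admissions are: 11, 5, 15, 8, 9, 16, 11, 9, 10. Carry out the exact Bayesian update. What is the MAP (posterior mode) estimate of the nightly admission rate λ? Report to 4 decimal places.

8.0952

With a Gamma(shape α, rate β) prior, the Poisson likelihood is conjugate: the posterior is Gamma(α + ΣXᵢ, β + n).
Sum of counts S = 94 over n = 9 nights.
Posterior: Gamma(α+S, β+n) = Gamma(9.0+94, 3.6+9) = Gamma(103.0, 12.6).
Mode of Gamma(α,β) for α≥1 is (α−1)/β = 102.0/12.6 = 8.0952.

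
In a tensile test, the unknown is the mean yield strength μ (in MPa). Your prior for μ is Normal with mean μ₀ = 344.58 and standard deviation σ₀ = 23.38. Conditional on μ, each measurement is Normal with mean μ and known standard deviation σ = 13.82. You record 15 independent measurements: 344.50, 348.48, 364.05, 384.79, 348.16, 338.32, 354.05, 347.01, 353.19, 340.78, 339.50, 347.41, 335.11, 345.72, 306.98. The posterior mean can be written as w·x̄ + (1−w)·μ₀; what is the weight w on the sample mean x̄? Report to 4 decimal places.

0.9772

For Normal data with known variance σ², a Normal(μ₀, σ₀²) prior on μ is conjugate. Posterior precision = 1/σ₀² + n/σ²; posterior mean is the precision-weighted average of μ₀ and x̄.
σ₀² = 23.38² = 546.6244, σ² = 13.82² = 190.9924. Prior precision 1/σ₀² = 1/546.6244; data precision n/σ² = 15/190.9924.
w = (n/σ²)/(1/σ₀² + n/σ²) = n·σ₀²/(σ² + n·σ₀²) = 15·546.6244/(190.9924 + 15·546.6244) = 8199.366/8390.3584 = 0.9772.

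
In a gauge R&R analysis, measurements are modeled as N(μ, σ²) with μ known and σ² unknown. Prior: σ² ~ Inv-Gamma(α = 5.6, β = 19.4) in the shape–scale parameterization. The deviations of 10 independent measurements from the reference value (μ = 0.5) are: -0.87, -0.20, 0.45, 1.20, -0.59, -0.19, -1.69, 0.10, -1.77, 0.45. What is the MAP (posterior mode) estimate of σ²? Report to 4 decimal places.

With known mean μ and an Inverse-Gamma(α, β) prior on σ², the Normal likelihood is conjugate: posterior is Inv-Gamma(α + n/2, β + Σ(xᵢ−μ)²/2).
Σ(xᵢ−μ)² = (-0.87)² + (-0.20)² + (0.45)² + (1.20)² + (-0.59)² + (-0.19)² + (-1.69)² + (0.10)² + (-1.77)² + (0.45)² = 9.0251.
Posterior: Inv-Gamma(5.6 + 10/2, 19.4 + 9.0251/2) = Inv-Gamma(10.60, 23.91255).
Mode = β/(α+1) = 23.91255/11.60 = 2.0614.

2.0614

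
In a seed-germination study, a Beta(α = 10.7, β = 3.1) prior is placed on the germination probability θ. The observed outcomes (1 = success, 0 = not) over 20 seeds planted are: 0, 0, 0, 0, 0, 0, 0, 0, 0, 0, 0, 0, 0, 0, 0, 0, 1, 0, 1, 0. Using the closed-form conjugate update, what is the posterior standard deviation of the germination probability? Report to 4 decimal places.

0.0821

The Beta prior is conjugate to a Binomial/Bernoulli likelihood; the update adds successes to α and failures to β.
Posterior: Beta(α+k, β+n−k) = Beta(10.7+2, 3.1+18) = Beta(12.7, 21.1).
Var = αβ/((α+β)²(α+β+1)) = 12.7·21.1/(33.8²·34.8) = 0.00674021; SD = √0.00674021 = 0.0821.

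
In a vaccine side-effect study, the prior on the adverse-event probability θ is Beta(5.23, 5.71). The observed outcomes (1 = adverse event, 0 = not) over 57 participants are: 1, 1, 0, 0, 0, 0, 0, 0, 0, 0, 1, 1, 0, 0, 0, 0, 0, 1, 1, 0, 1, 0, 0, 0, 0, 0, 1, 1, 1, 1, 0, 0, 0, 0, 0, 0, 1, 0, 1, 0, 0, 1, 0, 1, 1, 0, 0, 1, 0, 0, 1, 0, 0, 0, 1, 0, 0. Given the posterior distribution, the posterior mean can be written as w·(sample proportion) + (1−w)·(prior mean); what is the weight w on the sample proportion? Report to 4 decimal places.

The Beta prior is conjugate to a Binomial/Bernoulli likelihood; the update adds successes to α and failures to β.
Posterior mean = (α₀+k)/(α₀+β₀+n) = [n/(α₀+β₀+n)]·(k/n) + [(α₀+β₀)/(α₀+β₀+n)]·α₀/(α₀+β₀), so only n and the prior enter the weight.
The weight on the data is w = n/(α₀+β₀+n) = 57/(5.23+5.71+57) = 57/67.94 = 0.8390.

0.8390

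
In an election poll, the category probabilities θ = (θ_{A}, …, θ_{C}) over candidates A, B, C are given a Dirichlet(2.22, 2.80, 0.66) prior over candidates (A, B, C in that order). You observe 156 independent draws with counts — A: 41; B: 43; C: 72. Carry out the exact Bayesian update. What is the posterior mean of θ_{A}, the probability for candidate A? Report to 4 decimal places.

The Dirichlet prior is conjugate to the Multinomial likelihood: each posterior αⱼ = prior αⱼ + observed count nⱼ.
Posterior concentration: (43.22, 45.80, 72.66), total = 161.68.
E[θ_{A}|data] = α_{A}/Σα = 43.22/161.68 = 0.2673.

0.2673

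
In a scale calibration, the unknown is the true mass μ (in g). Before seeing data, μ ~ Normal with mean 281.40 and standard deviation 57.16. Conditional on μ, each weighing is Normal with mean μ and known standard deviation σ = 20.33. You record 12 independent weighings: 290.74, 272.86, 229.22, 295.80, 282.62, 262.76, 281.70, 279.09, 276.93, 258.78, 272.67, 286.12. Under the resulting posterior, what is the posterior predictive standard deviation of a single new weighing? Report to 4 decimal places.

For Normal data with known variance σ², a Normal(μ₀, σ₀²) prior on μ is conjugate. Posterior precision = 1/σ₀² + n/σ²; posterior mean is the precision-weighted average of μ₀ and x̄.
σ₀² = 57.16² = 3267.2656, σ² = 20.33² = 413.3089; σ² + n·σ₀² = 413.3089 + 12·3267.2656 = 39620.4961.
Posterior precision = 1/σ₀² + n/σ² = 1/3267.2656 + 12/413.3089 = (σ² + n·σ₀²)/(σ₀²σ²) = 39620.4961/(3267.2656·413.3089); posterior variance σₙ² = σ₀²σ²/(σ² + n·σ₀²) = 3267.2656·413.3089/39620.4961 = 34.083116.
Predictive variance for one new observation = σₙ² + σ² = 3267.2656·413.3089/39620.4961 + 413.3089 = σ²·(σ₀² + 39620.4961)/39620.4961 = 413.3089·42887.7617/39620.4961 = 447.392016; SD = √(413.3089·42887.7617/39620.4961) = 21.1516.

21.1516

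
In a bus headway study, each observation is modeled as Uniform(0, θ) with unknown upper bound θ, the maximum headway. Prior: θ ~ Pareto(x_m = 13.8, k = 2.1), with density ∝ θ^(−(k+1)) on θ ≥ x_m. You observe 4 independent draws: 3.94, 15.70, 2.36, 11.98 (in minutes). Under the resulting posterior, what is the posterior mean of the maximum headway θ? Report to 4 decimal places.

A Pareto(scale x_m, shape k) prior on the upper bound θ of Uniform(0, θ) is conjugate: posterior is Pareto(max(x_m, max xᵢ), k + n).
Sample maximum = 15.70; prior scale x_m = 13.8 → posterior scale = max = 15.70.
Posterior shape = 2.1 + 4 = 6.1.
E[θ|data] = k·x_m/(k−1) = 6.1·15.70/5.1 = 18.7784.

18.7784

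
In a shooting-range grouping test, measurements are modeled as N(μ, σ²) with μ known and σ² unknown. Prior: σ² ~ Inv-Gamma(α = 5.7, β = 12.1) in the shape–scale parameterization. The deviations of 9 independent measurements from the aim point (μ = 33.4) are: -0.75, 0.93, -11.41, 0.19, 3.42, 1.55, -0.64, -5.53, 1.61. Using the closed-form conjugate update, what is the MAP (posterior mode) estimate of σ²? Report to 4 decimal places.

With known mean μ and an Inverse-Gamma(α, β) prior on σ², the Normal likelihood is conjugate: posterior is Inv-Gamma(α + n/2, β + Σ(xᵢ−μ)²/2).
Σ(xᵢ−μ)² = (-0.75)² + (0.93)² + (-11.41)² + (0.19)² + (3.42)² + (1.55)² + (-0.64)² + (-5.53)² + (1.61)² = 179.3331.
Posterior: Inv-Gamma(5.7 + 9/2, 12.1 + 179.3331/2) = Inv-Gamma(10.20, 101.76655).
Mode = β/(α+1) = 101.76655/11.20 = 9.0863.

9.0863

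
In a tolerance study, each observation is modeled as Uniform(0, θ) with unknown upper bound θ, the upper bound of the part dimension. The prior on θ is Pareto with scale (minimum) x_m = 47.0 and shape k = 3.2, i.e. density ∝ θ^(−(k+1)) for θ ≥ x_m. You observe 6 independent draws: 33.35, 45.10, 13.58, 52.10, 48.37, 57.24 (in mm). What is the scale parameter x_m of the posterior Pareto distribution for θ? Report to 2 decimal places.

57.24

A Pareto(scale x_m, shape k) prior on the upper bound θ of Uniform(0, θ) is conjugate: posterior is Pareto(max(x_m, max xᵢ), k + n).
Sample maximum = 57.24; prior scale x_m = 47.0 → posterior scale = max = 57.24.
Posterior shape = 3.2 + 6 = 9.2.
Posterior scale x_m = 57.24.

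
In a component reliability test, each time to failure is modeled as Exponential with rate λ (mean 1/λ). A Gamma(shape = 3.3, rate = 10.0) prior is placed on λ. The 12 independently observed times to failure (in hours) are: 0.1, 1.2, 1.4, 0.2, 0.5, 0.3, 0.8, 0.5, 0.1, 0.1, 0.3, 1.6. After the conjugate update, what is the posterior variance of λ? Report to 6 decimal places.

With a Gamma(shape α, rate β) prior on the exponential rate λ, the posterior after n observations with total T = Σxᵢ is Gamma(α+n, β+T).
Sum of observations T = 7.1 hours; n = 12.
Posterior: Gamma(3.3+12, 10.0+7.1) = Gamma(15.3, 17.1).
Var = α/β² = 0.052324.

0.052324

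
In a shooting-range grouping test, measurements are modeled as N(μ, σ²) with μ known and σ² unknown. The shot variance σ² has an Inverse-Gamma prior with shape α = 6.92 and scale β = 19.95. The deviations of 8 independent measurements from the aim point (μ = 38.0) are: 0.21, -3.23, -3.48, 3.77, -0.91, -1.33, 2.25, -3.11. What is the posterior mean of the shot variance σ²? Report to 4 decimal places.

4.7395

With known mean μ and an Inverse-Gamma(α, β) prior on σ², the Normal likelihood is conjugate: posterior is Inv-Gamma(α + n/2, β + Σ(xᵢ−μ)²/2).
Σ(xᵢ−μ)² = (0.21)² + (-3.23)² + (-3.48)² + (3.77)² + (-0.91)² + (-1.33)² + (2.25)² + (-3.11)² = 54.1319.
Posterior: Inv-Gamma(6.92 + 8/2, 19.95 + 54.1319/2) = Inv-Gamma(10.92, 47.01595).
E[σ²|data] = β/(α−1) = 47.01595/9.92 = 4.7395.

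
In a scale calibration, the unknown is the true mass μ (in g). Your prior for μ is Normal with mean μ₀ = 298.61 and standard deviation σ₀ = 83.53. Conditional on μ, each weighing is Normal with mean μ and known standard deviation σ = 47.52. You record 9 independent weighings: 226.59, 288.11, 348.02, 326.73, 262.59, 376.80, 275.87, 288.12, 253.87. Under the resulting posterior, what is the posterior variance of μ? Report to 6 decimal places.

242.196113

For Normal data with known variance σ², a Normal(μ₀, σ₀²) prior on μ is conjugate. Posterior precision = 1/σ₀² + n/σ²; posterior mean is the precision-weighted average of μ₀ and x̄.
σ₀² = 83.53² = 6977.2609, σ² = 47.52² = 2258.1504; σ² + n·σ₀² = 2258.1504 + 9·6977.2609 = 65053.4985.
Posterior precision = 1/σ₀² + n/σ² = 1/6977.2609 + 9/2258.1504 = (σ² + n·σ₀²)/(σ₀²σ²) = 65053.4985/(6977.2609·2258.1504); posterior variance σₙ² = σ₀²σ²/(σ² + n·σ₀²) = 6977.2609·2258.1504/65053.4985 = 242.196113.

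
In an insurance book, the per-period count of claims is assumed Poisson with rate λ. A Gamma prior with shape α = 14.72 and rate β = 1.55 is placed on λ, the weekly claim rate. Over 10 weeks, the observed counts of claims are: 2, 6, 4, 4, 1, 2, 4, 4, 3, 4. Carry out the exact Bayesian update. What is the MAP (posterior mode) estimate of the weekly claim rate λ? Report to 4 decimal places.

With a Gamma(shape α, rate β) prior, the Poisson likelihood is conjugate: the posterior is Gamma(α + ΣXᵢ, β + n).
Sum of counts S = 34 over n = 10 weeks.
Posterior: Gamma(α+S, β+n) = Gamma(14.72+34, 1.55+10) = Gamma(48.72, 11.55).
Mode of Gamma(α,β) for α≥1 is (α−1)/β = 47.72/11.55 = 4.1316.

4.1316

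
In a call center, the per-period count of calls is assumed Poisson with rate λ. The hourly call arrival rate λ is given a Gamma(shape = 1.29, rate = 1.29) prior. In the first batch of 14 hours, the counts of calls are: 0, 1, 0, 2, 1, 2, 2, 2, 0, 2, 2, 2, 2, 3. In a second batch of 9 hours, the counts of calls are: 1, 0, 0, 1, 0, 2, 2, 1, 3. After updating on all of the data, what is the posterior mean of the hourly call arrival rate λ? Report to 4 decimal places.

1.3294

With a Gamma(shape α, rate β) prior, the Poisson likelihood is conjugate: the posterior is Gamma(α + ΣXᵢ, β + n).
Batch 1: sum of counts S = 21 over n = 14 hours.
After batch 1: Gamma(α+S, β+n) = Gamma(1.29+21, 1.29+14) = Gamma(22.29, 15.29).
Batch 2: sum of counts S = 10 over n = 9 hours.
After batch 2: Gamma(α+S, β+n) = Gamma(22.29+10, 15.29+9) = Gamma(32.29, 24.29).
Posterior mean = α/β = 32.29/24.29 = 1.3294.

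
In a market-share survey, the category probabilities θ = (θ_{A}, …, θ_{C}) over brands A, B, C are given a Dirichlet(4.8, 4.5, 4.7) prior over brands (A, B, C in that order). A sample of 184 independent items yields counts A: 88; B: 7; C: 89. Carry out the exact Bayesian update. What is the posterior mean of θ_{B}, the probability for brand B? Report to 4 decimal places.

0.0581

The Dirichlet prior is conjugate to the Multinomial likelihood: each posterior αⱼ = prior αⱼ + observed count nⱼ.
Posterior concentration: (92.8, 11.5, 93.7), total = 198.0.
E[θ_{B}|data] = α_{B}/Σα = 11.5/198.0 = 0.0581.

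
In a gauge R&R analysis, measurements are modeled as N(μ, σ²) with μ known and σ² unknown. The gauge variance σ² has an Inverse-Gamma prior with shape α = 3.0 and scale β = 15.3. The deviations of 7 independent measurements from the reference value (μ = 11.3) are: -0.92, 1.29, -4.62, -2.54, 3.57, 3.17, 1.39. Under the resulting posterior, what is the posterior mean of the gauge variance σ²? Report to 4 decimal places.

7.7848

With known mean μ and an Inverse-Gamma(α, β) prior on σ², the Normal likelihood is conjugate: posterior is Inv-Gamma(α + n/2, β + Σ(xᵢ−μ)²/2).
Σ(xᵢ−μ)² = (-0.92)² + (1.29)² + (-4.62)² + (-2.54)² + (3.57)² + (3.17)² + (1.39)² = 55.0324.
Posterior: Inv-Gamma(3.0 + 7/2, 15.3 + 55.0324/2) = Inv-Gamma(6.50, 42.81620).
E[σ²|data] = β/(α−1) = 42.81620/5.50 = 7.7848.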